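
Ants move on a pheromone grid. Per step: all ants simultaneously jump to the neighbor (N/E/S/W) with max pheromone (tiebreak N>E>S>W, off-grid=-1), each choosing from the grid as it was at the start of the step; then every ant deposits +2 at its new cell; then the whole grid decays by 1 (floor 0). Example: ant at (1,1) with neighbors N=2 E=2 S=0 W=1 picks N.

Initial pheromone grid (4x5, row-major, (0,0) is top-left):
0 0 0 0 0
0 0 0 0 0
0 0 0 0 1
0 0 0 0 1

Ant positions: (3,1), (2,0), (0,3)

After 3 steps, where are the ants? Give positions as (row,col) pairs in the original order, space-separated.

Step 1: ant0:(3,1)->N->(2,1) | ant1:(2,0)->N->(1,0) | ant2:(0,3)->E->(0,4)
  grid max=1 at (0,4)
Step 2: ant0:(2,1)->N->(1,1) | ant1:(1,0)->N->(0,0) | ant2:(0,4)->S->(1,4)
  grid max=1 at (0,0)
Step 3: ant0:(1,1)->N->(0,1) | ant1:(0,0)->E->(0,1) | ant2:(1,4)->N->(0,4)
  grid max=3 at (0,1)

(0,1) (0,1) (0,4)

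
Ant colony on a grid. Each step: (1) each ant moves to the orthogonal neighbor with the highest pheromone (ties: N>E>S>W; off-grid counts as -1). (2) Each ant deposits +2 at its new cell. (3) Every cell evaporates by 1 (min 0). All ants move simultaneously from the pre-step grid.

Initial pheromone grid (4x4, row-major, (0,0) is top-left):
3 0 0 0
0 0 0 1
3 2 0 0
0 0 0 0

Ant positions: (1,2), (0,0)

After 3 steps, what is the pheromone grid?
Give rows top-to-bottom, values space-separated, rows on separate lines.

After step 1: ants at (1,3),(0,1)
  2 1 0 0
  0 0 0 2
  2 1 0 0
  0 0 0 0
After step 2: ants at (0,3),(0,0)
  3 0 0 1
  0 0 0 1
  1 0 0 0
  0 0 0 0
After step 3: ants at (1,3),(0,1)
  2 1 0 0
  0 0 0 2
  0 0 0 0
  0 0 0 0

2 1 0 0
0 0 0 2
0 0 0 0
0 0 0 0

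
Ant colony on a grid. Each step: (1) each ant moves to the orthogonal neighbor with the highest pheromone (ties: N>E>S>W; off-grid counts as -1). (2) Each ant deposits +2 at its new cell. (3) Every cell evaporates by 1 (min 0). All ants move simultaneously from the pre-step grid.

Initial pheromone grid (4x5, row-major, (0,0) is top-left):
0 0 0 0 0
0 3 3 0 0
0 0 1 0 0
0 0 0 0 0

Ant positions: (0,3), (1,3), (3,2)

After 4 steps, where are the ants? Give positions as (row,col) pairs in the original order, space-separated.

Step 1: ant0:(0,3)->E->(0,4) | ant1:(1,3)->W->(1,2) | ant2:(3,2)->N->(2,2)
  grid max=4 at (1,2)
Step 2: ant0:(0,4)->S->(1,4) | ant1:(1,2)->S->(2,2) | ant2:(2,2)->N->(1,2)
  grid max=5 at (1,2)
Step 3: ant0:(1,4)->N->(0,4) | ant1:(2,2)->N->(1,2) | ant2:(1,2)->S->(2,2)
  grid max=6 at (1,2)
Step 4: ant0:(0,4)->S->(1,4) | ant1:(1,2)->S->(2,2) | ant2:(2,2)->N->(1,2)
  grid max=7 at (1,2)

(1,4) (2,2) (1,2)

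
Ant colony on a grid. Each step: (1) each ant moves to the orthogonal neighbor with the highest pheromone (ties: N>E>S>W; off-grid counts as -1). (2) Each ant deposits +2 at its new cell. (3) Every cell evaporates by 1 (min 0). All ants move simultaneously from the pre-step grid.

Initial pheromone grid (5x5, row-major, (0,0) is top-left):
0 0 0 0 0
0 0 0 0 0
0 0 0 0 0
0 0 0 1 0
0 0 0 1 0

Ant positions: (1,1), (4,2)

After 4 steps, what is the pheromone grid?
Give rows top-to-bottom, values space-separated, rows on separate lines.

After step 1: ants at (0,1),(4,3)
  0 1 0 0 0
  0 0 0 0 0
  0 0 0 0 0
  0 0 0 0 0
  0 0 0 2 0
After step 2: ants at (0,2),(3,3)
  0 0 1 0 0
  0 0 0 0 0
  0 0 0 0 0
  0 0 0 1 0
  0 0 0 1 0
After step 3: ants at (0,3),(4,3)
  0 0 0 1 0
  0 0 0 0 0
  0 0 0 0 0
  0 0 0 0 0
  0 0 0 2 0
After step 4: ants at (0,4),(3,3)
  0 0 0 0 1
  0 0 0 0 0
  0 0 0 0 0
  0 0 0 1 0
  0 0 0 1 0

0 0 0 0 1
0 0 0 0 0
0 0 0 0 0
0 0 0 1 0
0 0 0 1 0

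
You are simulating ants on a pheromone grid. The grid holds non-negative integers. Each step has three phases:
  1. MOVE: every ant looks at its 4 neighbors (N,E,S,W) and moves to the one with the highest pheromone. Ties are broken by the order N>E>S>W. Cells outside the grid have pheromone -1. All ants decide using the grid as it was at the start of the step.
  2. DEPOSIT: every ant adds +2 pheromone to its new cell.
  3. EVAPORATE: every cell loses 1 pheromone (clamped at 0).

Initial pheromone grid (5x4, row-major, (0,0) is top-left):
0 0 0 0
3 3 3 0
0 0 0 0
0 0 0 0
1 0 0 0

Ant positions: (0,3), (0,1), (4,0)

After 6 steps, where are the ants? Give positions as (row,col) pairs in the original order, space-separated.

Step 1: ant0:(0,3)->S->(1,3) | ant1:(0,1)->S->(1,1) | ant2:(4,0)->N->(3,0)
  grid max=4 at (1,1)
Step 2: ant0:(1,3)->W->(1,2) | ant1:(1,1)->E->(1,2) | ant2:(3,0)->N->(2,0)
  grid max=5 at (1,2)
Step 3: ant0:(1,2)->W->(1,1) | ant1:(1,2)->W->(1,1) | ant2:(2,0)->N->(1,0)
  grid max=6 at (1,1)
Step 4: ant0:(1,1)->E->(1,2) | ant1:(1,1)->E->(1,2) | ant2:(1,0)->E->(1,1)
  grid max=7 at (1,1)
Step 5: ant0:(1,2)->W->(1,1) | ant1:(1,2)->W->(1,1) | ant2:(1,1)->E->(1,2)
  grid max=10 at (1,1)
Step 6: ant0:(1,1)->E->(1,2) | ant1:(1,1)->E->(1,2) | ant2:(1,2)->W->(1,1)
  grid max=11 at (1,1)

(1,2) (1,2) (1,1)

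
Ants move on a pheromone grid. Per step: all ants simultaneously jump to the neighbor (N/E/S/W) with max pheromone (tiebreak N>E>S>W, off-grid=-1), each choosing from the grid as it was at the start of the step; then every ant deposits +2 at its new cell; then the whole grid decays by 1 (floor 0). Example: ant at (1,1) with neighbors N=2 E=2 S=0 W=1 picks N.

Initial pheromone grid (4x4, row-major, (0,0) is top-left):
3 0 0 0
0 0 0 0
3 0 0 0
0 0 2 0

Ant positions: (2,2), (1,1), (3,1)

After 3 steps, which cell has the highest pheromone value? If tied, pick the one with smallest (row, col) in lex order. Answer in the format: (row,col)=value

Step 1: ant0:(2,2)->S->(3,2) | ant1:(1,1)->N->(0,1) | ant2:(3,1)->E->(3,2)
  grid max=5 at (3,2)
Step 2: ant0:(3,2)->N->(2,2) | ant1:(0,1)->W->(0,0) | ant2:(3,2)->N->(2,2)
  grid max=4 at (3,2)
Step 3: ant0:(2,2)->S->(3,2) | ant1:(0,0)->E->(0,1) | ant2:(2,2)->S->(3,2)
  grid max=7 at (3,2)
Final grid:
  2 1 0 0
  0 0 0 0
  0 0 2 0
  0 0 7 0
Max pheromone 7 at (3,2)

Answer: (3,2)=7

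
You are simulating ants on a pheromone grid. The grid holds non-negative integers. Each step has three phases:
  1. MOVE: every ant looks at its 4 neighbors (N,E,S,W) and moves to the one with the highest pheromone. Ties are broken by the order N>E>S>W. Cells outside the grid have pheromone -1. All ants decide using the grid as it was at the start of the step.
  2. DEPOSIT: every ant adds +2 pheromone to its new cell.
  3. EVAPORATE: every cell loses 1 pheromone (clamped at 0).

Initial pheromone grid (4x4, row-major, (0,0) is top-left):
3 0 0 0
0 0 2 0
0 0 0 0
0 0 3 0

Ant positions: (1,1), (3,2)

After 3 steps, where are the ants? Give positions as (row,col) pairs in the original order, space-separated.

Step 1: ant0:(1,1)->E->(1,2) | ant1:(3,2)->N->(2,2)
  grid max=3 at (1,2)
Step 2: ant0:(1,2)->S->(2,2) | ant1:(2,2)->N->(1,2)
  grid max=4 at (1,2)
Step 3: ant0:(2,2)->N->(1,2) | ant1:(1,2)->S->(2,2)
  grid max=5 at (1,2)

(1,2) (2,2)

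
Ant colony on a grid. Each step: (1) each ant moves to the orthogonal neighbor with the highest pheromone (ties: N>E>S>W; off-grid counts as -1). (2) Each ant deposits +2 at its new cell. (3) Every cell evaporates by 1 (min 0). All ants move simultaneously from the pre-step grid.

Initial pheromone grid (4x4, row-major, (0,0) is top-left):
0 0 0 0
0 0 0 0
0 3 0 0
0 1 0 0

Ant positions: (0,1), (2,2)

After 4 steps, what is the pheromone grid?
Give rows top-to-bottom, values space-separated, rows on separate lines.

After step 1: ants at (0,2),(2,1)
  0 0 1 0
  0 0 0 0
  0 4 0 0
  0 0 0 0
After step 2: ants at (0,3),(1,1)
  0 0 0 1
  0 1 0 0
  0 3 0 0
  0 0 0 0
After step 3: ants at (1,3),(2,1)
  0 0 0 0
  0 0 0 1
  0 4 0 0
  0 0 0 0
After step 4: ants at (0,3),(1,1)
  0 0 0 1
  0 1 0 0
  0 3 0 0
  0 0 0 0

0 0 0 1
0 1 0 0
0 3 0 0
0 0 0 0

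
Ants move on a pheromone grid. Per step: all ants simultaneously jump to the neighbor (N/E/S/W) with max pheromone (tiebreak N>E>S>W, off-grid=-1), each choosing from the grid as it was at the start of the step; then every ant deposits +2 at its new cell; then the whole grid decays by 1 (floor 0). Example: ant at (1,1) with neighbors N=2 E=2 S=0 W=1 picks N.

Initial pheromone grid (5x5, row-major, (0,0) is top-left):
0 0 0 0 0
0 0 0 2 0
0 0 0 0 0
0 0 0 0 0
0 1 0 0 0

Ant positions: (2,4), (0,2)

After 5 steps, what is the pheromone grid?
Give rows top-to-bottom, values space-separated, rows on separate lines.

After step 1: ants at (1,4),(0,3)
  0 0 0 1 0
  0 0 0 1 1
  0 0 0 0 0
  0 0 0 0 0
  0 0 0 0 0
After step 2: ants at (1,3),(1,3)
  0 0 0 0 0
  0 0 0 4 0
  0 0 0 0 0
  0 0 0 0 0
  0 0 0 0 0
After step 3: ants at (0,3),(0,3)
  0 0 0 3 0
  0 0 0 3 0
  0 0 0 0 0
  0 0 0 0 0
  0 0 0 0 0
After step 4: ants at (1,3),(1,3)
  0 0 0 2 0
  0 0 0 6 0
  0 0 0 0 0
  0 0 0 0 0
  0 0 0 0 0
After step 5: ants at (0,3),(0,3)
  0 0 0 5 0
  0 0 0 5 0
  0 0 0 0 0
  0 0 0 0 0
  0 0 0 0 0

0 0 0 5 0
0 0 0 5 0
0 0 0 0 0
0 0 0 0 0
0 0 0 0 0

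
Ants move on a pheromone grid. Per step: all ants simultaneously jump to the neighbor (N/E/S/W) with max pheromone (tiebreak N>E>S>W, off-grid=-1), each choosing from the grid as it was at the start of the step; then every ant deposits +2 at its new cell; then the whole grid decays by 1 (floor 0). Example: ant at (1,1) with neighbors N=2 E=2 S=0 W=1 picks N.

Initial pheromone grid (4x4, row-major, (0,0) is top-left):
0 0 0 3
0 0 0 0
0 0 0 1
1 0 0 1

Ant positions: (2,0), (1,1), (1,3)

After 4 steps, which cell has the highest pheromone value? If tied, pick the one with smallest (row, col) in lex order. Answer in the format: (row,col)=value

Step 1: ant0:(2,0)->S->(3,0) | ant1:(1,1)->N->(0,1) | ant2:(1,3)->N->(0,3)
  grid max=4 at (0,3)
Step 2: ant0:(3,0)->N->(2,0) | ant1:(0,1)->E->(0,2) | ant2:(0,3)->S->(1,3)
  grid max=3 at (0,3)
Step 3: ant0:(2,0)->S->(3,0) | ant1:(0,2)->E->(0,3) | ant2:(1,3)->N->(0,3)
  grid max=6 at (0,3)
Step 4: ant0:(3,0)->N->(2,0) | ant1:(0,3)->S->(1,3) | ant2:(0,3)->S->(1,3)
  grid max=5 at (0,3)
Final grid:
  0 0 0 5
  0 0 0 3
  1 0 0 0
  1 0 0 0
Max pheromone 5 at (0,3)

Answer: (0,3)=5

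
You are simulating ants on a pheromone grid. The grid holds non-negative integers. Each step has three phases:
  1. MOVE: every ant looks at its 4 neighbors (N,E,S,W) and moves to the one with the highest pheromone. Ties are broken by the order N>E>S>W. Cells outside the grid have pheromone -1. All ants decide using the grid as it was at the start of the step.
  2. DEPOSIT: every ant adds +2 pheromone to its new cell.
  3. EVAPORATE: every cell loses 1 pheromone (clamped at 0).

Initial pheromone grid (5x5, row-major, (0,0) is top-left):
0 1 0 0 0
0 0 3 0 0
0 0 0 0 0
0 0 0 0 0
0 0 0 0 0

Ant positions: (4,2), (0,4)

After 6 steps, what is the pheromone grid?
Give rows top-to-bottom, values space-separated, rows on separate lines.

After step 1: ants at (3,2),(1,4)
  0 0 0 0 0
  0 0 2 0 1
  0 0 0 0 0
  0 0 1 0 0
  0 0 0 0 0
After step 2: ants at (2,2),(0,4)
  0 0 0 0 1
  0 0 1 0 0
  0 0 1 0 0
  0 0 0 0 0
  0 0 0 0 0
After step 3: ants at (1,2),(1,4)
  0 0 0 0 0
  0 0 2 0 1
  0 0 0 0 0
  0 0 0 0 0
  0 0 0 0 0
After step 4: ants at (0,2),(0,4)
  0 0 1 0 1
  0 0 1 0 0
  0 0 0 0 0
  0 0 0 0 0
  0 0 0 0 0
After step 5: ants at (1,2),(1,4)
  0 0 0 0 0
  0 0 2 0 1
  0 0 0 0 0
  0 0 0 0 0
  0 0 0 0 0
After step 6: ants at (0,2),(0,4)
  0 0 1 0 1
  0 0 1 0 0
  0 0 0 0 0
  0 0 0 0 0
  0 0 0 0 0

0 0 1 0 1
0 0 1 0 0
0 0 0 0 0
0 0 0 0 0
0 0 0 0 0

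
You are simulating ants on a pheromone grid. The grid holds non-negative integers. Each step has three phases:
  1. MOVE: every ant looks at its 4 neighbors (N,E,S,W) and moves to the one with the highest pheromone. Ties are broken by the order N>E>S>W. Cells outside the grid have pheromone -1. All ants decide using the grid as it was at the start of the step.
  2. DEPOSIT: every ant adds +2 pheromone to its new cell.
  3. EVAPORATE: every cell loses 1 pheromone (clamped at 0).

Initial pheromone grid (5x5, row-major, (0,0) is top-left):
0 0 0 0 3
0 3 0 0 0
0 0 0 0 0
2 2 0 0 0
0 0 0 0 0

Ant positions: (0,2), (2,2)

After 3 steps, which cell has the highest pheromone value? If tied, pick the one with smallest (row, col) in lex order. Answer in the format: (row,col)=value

Step 1: ant0:(0,2)->E->(0,3) | ant1:(2,2)->N->(1,2)
  grid max=2 at (0,4)
Step 2: ant0:(0,3)->E->(0,4) | ant1:(1,2)->W->(1,1)
  grid max=3 at (0,4)
Step 3: ant0:(0,4)->S->(1,4) | ant1:(1,1)->N->(0,1)
  grid max=2 at (0,4)
Final grid:
  0 1 0 0 2
  0 2 0 0 1
  0 0 0 0 0
  0 0 0 0 0
  0 0 0 0 0
Max pheromone 2 at (0,4)

Answer: (0,4)=2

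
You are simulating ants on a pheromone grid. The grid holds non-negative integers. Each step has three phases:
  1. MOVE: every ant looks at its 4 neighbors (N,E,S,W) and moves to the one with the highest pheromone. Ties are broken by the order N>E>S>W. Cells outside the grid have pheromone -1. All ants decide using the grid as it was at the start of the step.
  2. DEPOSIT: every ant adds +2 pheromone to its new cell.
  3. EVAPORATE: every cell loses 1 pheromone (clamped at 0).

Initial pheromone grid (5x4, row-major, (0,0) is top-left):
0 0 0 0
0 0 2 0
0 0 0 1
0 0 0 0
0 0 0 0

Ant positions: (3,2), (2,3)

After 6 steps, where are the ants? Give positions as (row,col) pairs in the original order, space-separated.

Step 1: ant0:(3,2)->N->(2,2) | ant1:(2,3)->N->(1,3)
  grid max=1 at (1,2)
Step 2: ant0:(2,2)->N->(1,2) | ant1:(1,3)->W->(1,2)
  grid max=4 at (1,2)
Step 3: ant0:(1,2)->N->(0,2) | ant1:(1,2)->N->(0,2)
  grid max=3 at (0,2)
Step 4: ant0:(0,2)->S->(1,2) | ant1:(0,2)->S->(1,2)
  grid max=6 at (1,2)
Step 5: ant0:(1,2)->N->(0,2) | ant1:(1,2)->N->(0,2)
  grid max=5 at (0,2)
Step 6: ant0:(0,2)->S->(1,2) | ant1:(0,2)->S->(1,2)
  grid max=8 at (1,2)

(1,2) (1,2)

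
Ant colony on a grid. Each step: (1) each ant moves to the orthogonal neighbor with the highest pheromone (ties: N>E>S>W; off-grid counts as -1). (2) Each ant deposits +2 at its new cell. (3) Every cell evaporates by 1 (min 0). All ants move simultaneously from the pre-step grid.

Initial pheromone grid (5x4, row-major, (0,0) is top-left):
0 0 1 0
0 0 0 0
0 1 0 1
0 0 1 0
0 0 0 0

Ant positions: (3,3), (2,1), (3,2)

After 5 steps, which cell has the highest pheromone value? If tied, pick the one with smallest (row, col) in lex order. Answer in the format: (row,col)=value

Answer: (2,3)=6

Derivation:
Step 1: ant0:(3,3)->N->(2,3) | ant1:(2,1)->N->(1,1) | ant2:(3,2)->N->(2,2)
  grid max=2 at (2,3)
Step 2: ant0:(2,3)->W->(2,2) | ant1:(1,1)->N->(0,1) | ant2:(2,2)->E->(2,3)
  grid max=3 at (2,3)
Step 3: ant0:(2,2)->E->(2,3) | ant1:(0,1)->E->(0,2) | ant2:(2,3)->W->(2,2)
  grid max=4 at (2,3)
Step 4: ant0:(2,3)->W->(2,2) | ant1:(0,2)->E->(0,3) | ant2:(2,2)->E->(2,3)
  grid max=5 at (2,3)
Step 5: ant0:(2,2)->E->(2,3) | ant1:(0,3)->S->(1,3) | ant2:(2,3)->W->(2,2)
  grid max=6 at (2,3)
Final grid:
  0 0 0 0
  0 0 0 1
  0 0 5 6
  0 0 0 0
  0 0 0 0
Max pheromone 6 at (2,3)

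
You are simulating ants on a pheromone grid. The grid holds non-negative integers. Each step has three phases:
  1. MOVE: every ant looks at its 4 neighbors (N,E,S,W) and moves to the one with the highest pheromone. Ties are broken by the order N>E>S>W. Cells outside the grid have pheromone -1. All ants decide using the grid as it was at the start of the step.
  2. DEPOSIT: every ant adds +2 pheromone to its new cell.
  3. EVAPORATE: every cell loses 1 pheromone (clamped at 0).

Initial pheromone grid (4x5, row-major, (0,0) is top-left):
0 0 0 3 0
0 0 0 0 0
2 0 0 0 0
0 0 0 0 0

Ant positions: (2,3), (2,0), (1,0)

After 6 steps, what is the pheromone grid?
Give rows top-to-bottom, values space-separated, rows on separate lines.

After step 1: ants at (1,3),(1,0),(2,0)
  0 0 0 2 0
  1 0 0 1 0
  3 0 0 0 0
  0 0 0 0 0
After step 2: ants at (0,3),(2,0),(1,0)
  0 0 0 3 0
  2 0 0 0 0
  4 0 0 0 0
  0 0 0 0 0
After step 3: ants at (0,4),(1,0),(2,0)
  0 0 0 2 1
  3 0 0 0 0
  5 0 0 0 0
  0 0 0 0 0
After step 4: ants at (0,3),(2,0),(1,0)
  0 0 0 3 0
  4 0 0 0 0
  6 0 0 0 0
  0 0 0 0 0
After step 5: ants at (0,4),(1,0),(2,0)
  0 0 0 2 1
  5 0 0 0 0
  7 0 0 0 0
  0 0 0 0 0
After step 6: ants at (0,3),(2,0),(1,0)
  0 0 0 3 0
  6 0 0 0 0
  8 0 0 0 0
  0 0 0 0 0

0 0 0 3 0
6 0 0 0 0
8 0 0 0 0
0 0 0 0 0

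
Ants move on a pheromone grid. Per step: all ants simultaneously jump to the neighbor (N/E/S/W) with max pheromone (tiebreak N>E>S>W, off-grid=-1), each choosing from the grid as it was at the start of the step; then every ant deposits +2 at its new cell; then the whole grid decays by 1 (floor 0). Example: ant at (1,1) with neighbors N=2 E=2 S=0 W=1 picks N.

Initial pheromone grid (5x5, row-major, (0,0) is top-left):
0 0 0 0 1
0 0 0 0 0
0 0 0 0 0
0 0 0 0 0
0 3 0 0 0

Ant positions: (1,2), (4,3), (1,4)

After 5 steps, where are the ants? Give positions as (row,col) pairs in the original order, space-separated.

Step 1: ant0:(1,2)->N->(0,2) | ant1:(4,3)->N->(3,3) | ant2:(1,4)->N->(0,4)
  grid max=2 at (0,4)
Step 2: ant0:(0,2)->E->(0,3) | ant1:(3,3)->N->(2,3) | ant2:(0,4)->S->(1,4)
  grid max=1 at (0,3)
Step 3: ant0:(0,3)->E->(0,4) | ant1:(2,3)->N->(1,3) | ant2:(1,4)->N->(0,4)
  grid max=4 at (0,4)
Step 4: ant0:(0,4)->S->(1,4) | ant1:(1,3)->N->(0,3) | ant2:(0,4)->S->(1,4)
  grid max=3 at (0,4)
Step 5: ant0:(1,4)->N->(0,4) | ant1:(0,3)->E->(0,4) | ant2:(1,4)->N->(0,4)
  grid max=8 at (0,4)

(0,4) (0,4) (0,4)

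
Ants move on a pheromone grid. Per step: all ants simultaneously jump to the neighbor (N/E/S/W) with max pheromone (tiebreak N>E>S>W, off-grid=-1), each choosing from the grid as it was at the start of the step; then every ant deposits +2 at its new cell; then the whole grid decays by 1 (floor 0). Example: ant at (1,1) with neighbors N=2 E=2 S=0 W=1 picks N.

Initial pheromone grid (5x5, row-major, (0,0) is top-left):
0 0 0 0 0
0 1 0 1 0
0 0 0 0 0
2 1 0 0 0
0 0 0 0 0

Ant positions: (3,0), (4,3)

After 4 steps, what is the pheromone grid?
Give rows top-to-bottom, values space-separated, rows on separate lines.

After step 1: ants at (3,1),(3,3)
  0 0 0 0 0
  0 0 0 0 0
  0 0 0 0 0
  1 2 0 1 0
  0 0 0 0 0
After step 2: ants at (3,0),(2,3)
  0 0 0 0 0
  0 0 0 0 0
  0 0 0 1 0
  2 1 0 0 0
  0 0 0 0 0
After step 3: ants at (3,1),(1,3)
  0 0 0 0 0
  0 0 0 1 0
  0 0 0 0 0
  1 2 0 0 0
  0 0 0 0 0
After step 4: ants at (3,0),(0,3)
  0 0 0 1 0
  0 0 0 0 0
  0 0 0 0 0
  2 1 0 0 0
  0 0 0 0 0

0 0 0 1 0
0 0 0 0 0
0 0 0 0 0
2 1 0 0 0
0 0 0 0 0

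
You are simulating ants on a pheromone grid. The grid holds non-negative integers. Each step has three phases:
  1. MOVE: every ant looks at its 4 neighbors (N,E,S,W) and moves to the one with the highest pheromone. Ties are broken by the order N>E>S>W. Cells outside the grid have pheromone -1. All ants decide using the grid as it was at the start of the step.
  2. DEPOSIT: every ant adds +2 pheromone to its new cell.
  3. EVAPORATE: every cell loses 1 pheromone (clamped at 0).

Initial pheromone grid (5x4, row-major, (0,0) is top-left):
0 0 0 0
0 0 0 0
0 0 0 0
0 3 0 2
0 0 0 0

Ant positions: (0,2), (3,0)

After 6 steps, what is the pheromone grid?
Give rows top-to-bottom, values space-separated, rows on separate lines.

After step 1: ants at (0,3),(3,1)
  0 0 0 1
  0 0 0 0
  0 0 0 0
  0 4 0 1
  0 0 0 0
After step 2: ants at (1,3),(2,1)
  0 0 0 0
  0 0 0 1
  0 1 0 0
  0 3 0 0
  0 0 0 0
After step 3: ants at (0,3),(3,1)
  0 0 0 1
  0 0 0 0
  0 0 0 0
  0 4 0 0
  0 0 0 0
After step 4: ants at (1,3),(2,1)
  0 0 0 0
  0 0 0 1
  0 1 0 0
  0 3 0 0
  0 0 0 0
After step 5: ants at (0,3),(3,1)
  0 0 0 1
  0 0 0 0
  0 0 0 0
  0 4 0 0
  0 0 0 0
After step 6: ants at (1,3),(2,1)
  0 0 0 0
  0 0 0 1
  0 1 0 0
  0 3 0 0
  0 0 0 0

0 0 0 0
0 0 0 1
0 1 0 0
0 3 0 0
0 0 0 0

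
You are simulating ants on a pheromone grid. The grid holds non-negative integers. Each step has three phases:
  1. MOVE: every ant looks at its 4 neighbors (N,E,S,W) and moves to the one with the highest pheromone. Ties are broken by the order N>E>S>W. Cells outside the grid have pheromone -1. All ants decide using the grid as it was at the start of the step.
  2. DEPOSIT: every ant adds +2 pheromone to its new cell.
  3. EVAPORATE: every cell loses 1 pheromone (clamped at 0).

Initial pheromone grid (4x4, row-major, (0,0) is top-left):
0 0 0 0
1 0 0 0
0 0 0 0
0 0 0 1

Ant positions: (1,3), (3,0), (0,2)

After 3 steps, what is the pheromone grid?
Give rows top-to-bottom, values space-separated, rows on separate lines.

After step 1: ants at (0,3),(2,0),(0,3)
  0 0 0 3
  0 0 0 0
  1 0 0 0
  0 0 0 0
After step 2: ants at (1,3),(1,0),(1,3)
  0 0 0 2
  1 0 0 3
  0 0 0 0
  0 0 0 0
After step 3: ants at (0,3),(0,0),(0,3)
  1 0 0 5
  0 0 0 2
  0 0 0 0
  0 0 0 0

1 0 0 5
0 0 0 2
0 0 0 0
0 0 0 0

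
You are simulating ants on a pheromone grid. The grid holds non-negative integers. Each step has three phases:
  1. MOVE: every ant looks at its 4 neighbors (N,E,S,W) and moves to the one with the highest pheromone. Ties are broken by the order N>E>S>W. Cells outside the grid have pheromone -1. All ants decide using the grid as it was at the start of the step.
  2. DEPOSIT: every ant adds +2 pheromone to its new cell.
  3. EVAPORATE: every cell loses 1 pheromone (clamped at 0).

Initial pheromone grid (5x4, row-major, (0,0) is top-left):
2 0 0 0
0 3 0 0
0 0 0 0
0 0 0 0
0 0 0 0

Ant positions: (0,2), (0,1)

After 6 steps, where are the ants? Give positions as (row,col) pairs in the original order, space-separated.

Step 1: ant0:(0,2)->E->(0,3) | ant1:(0,1)->S->(1,1)
  grid max=4 at (1,1)
Step 2: ant0:(0,3)->S->(1,3) | ant1:(1,1)->N->(0,1)
  grid max=3 at (1,1)
Step 3: ant0:(1,3)->N->(0,3) | ant1:(0,1)->S->(1,1)
  grid max=4 at (1,1)
Step 4: ant0:(0,3)->S->(1,3) | ant1:(1,1)->N->(0,1)
  grid max=3 at (1,1)
Step 5: ant0:(1,3)->N->(0,3) | ant1:(0,1)->S->(1,1)
  grid max=4 at (1,1)
Step 6: ant0:(0,3)->S->(1,3) | ant1:(1,1)->N->(0,1)
  grid max=3 at (1,1)

(1,3) (0,1)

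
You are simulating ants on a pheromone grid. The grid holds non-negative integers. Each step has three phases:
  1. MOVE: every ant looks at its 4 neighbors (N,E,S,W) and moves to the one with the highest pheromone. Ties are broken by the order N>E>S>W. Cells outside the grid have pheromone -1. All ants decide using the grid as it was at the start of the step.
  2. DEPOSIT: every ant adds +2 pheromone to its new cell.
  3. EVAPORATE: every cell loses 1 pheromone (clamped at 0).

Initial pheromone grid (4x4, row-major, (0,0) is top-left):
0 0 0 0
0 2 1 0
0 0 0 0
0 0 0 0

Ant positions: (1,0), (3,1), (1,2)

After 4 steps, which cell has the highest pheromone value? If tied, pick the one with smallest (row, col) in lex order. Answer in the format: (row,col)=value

Answer: (1,1)=10

Derivation:
Step 1: ant0:(1,0)->E->(1,1) | ant1:(3,1)->N->(2,1) | ant2:(1,2)->W->(1,1)
  grid max=5 at (1,1)
Step 2: ant0:(1,1)->S->(2,1) | ant1:(2,1)->N->(1,1) | ant2:(1,1)->S->(2,1)
  grid max=6 at (1,1)
Step 3: ant0:(2,1)->N->(1,1) | ant1:(1,1)->S->(2,1) | ant2:(2,1)->N->(1,1)
  grid max=9 at (1,1)
Step 4: ant0:(1,1)->S->(2,1) | ant1:(2,1)->N->(1,1) | ant2:(1,1)->S->(2,1)
  grid max=10 at (1,1)
Final grid:
  0 0 0 0
  0 10 0 0
  0 8 0 0
  0 0 0 0
Max pheromone 10 at (1,1)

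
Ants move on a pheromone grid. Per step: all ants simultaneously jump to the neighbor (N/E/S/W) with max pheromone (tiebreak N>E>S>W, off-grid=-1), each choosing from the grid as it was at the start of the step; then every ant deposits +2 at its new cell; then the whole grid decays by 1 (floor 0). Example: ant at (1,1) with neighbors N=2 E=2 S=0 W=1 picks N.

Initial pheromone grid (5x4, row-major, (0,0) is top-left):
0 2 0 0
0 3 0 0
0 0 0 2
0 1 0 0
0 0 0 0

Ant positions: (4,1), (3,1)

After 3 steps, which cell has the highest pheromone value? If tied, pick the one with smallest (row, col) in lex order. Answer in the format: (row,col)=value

Step 1: ant0:(4,1)->N->(3,1) | ant1:(3,1)->N->(2,1)
  grid max=2 at (1,1)
Step 2: ant0:(3,1)->N->(2,1) | ant1:(2,1)->N->(1,1)
  grid max=3 at (1,1)
Step 3: ant0:(2,1)->N->(1,1) | ant1:(1,1)->S->(2,1)
  grid max=4 at (1,1)
Final grid:
  0 0 0 0
  0 4 0 0
  0 3 0 0
  0 0 0 0
  0 0 0 0
Max pheromone 4 at (1,1)

Answer: (1,1)=4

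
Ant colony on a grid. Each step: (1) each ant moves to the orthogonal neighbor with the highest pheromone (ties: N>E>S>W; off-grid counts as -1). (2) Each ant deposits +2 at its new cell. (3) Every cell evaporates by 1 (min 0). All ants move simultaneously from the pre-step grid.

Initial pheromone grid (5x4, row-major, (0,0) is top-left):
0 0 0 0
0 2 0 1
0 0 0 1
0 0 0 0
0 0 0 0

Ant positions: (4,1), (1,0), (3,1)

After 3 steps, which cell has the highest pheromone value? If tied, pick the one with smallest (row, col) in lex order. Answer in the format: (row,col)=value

Step 1: ant0:(4,1)->N->(3,1) | ant1:(1,0)->E->(1,1) | ant2:(3,1)->N->(2,1)
  grid max=3 at (1,1)
Step 2: ant0:(3,1)->N->(2,1) | ant1:(1,1)->S->(2,1) | ant2:(2,1)->N->(1,1)
  grid max=4 at (1,1)
Step 3: ant0:(2,1)->N->(1,1) | ant1:(2,1)->N->(1,1) | ant2:(1,1)->S->(2,1)
  grid max=7 at (1,1)
Final grid:
  0 0 0 0
  0 7 0 0
  0 5 0 0
  0 0 0 0
  0 0 0 0
Max pheromone 7 at (1,1)

Answer: (1,1)=7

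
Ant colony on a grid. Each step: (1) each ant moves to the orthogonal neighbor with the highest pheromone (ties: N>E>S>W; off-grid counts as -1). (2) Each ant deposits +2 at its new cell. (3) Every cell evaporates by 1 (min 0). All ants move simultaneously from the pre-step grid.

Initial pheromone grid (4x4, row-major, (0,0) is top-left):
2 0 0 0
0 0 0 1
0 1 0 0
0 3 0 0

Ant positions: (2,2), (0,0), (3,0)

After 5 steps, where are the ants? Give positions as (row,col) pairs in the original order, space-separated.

Step 1: ant0:(2,2)->W->(2,1) | ant1:(0,0)->E->(0,1) | ant2:(3,0)->E->(3,1)
  grid max=4 at (3,1)
Step 2: ant0:(2,1)->S->(3,1) | ant1:(0,1)->W->(0,0) | ant2:(3,1)->N->(2,1)
  grid max=5 at (3,1)
Step 3: ant0:(3,1)->N->(2,1) | ant1:(0,0)->E->(0,1) | ant2:(2,1)->S->(3,1)
  grid max=6 at (3,1)
Step 4: ant0:(2,1)->S->(3,1) | ant1:(0,1)->W->(0,0) | ant2:(3,1)->N->(2,1)
  grid max=7 at (3,1)
Step 5: ant0:(3,1)->N->(2,1) | ant1:(0,0)->E->(0,1) | ant2:(2,1)->S->(3,1)
  grid max=8 at (3,1)

(2,1) (0,1) (3,1)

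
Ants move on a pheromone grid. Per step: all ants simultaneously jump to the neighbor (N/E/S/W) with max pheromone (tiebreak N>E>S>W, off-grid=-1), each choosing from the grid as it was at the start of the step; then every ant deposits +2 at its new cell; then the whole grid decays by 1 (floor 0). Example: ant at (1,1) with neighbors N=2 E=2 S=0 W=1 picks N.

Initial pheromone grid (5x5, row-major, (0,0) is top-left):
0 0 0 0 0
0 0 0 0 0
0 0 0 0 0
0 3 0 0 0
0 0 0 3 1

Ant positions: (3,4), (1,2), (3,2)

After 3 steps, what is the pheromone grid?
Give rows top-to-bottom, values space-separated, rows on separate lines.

After step 1: ants at (4,4),(0,2),(3,1)
  0 0 1 0 0
  0 0 0 0 0
  0 0 0 0 0
  0 4 0 0 0
  0 0 0 2 2
After step 2: ants at (4,3),(0,3),(2,1)
  0 0 0 1 0
  0 0 0 0 0
  0 1 0 0 0
  0 3 0 0 0
  0 0 0 3 1
After step 3: ants at (4,4),(0,4),(3,1)
  0 0 0 0 1
  0 0 0 0 0
  0 0 0 0 0
  0 4 0 0 0
  0 0 0 2 2

0 0 0 0 1
0 0 0 0 0
0 0 0 0 0
0 4 0 0 0
0 0 0 2 2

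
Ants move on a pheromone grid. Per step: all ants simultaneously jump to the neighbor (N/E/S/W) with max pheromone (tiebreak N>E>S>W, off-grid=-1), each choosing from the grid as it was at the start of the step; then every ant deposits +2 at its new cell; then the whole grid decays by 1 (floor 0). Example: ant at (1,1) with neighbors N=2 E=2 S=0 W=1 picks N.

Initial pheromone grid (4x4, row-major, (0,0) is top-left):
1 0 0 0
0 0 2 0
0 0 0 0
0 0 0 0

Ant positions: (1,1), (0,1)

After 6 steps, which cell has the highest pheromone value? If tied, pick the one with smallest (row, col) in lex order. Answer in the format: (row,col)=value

Step 1: ant0:(1,1)->E->(1,2) | ant1:(0,1)->W->(0,0)
  grid max=3 at (1,2)
Step 2: ant0:(1,2)->N->(0,2) | ant1:(0,0)->E->(0,1)
  grid max=2 at (1,2)
Step 3: ant0:(0,2)->S->(1,2) | ant1:(0,1)->E->(0,2)
  grid max=3 at (1,2)
Step 4: ant0:(1,2)->N->(0,2) | ant1:(0,2)->S->(1,2)
  grid max=4 at (1,2)
Step 5: ant0:(0,2)->S->(1,2) | ant1:(1,2)->N->(0,2)
  grid max=5 at (1,2)
Step 6: ant0:(1,2)->N->(0,2) | ant1:(0,2)->S->(1,2)
  grid max=6 at (1,2)
Final grid:
  0 0 5 0
  0 0 6 0
  0 0 0 0
  0 0 0 0
Max pheromone 6 at (1,2)

Answer: (1,2)=6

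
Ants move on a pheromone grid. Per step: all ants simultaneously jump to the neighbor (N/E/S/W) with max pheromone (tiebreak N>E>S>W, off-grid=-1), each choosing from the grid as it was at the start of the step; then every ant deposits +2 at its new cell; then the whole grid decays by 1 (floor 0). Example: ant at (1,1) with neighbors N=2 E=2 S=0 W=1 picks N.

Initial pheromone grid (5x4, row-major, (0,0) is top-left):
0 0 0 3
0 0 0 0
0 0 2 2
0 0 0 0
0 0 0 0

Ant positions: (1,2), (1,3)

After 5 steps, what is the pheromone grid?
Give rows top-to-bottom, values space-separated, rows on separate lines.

After step 1: ants at (2,2),(0,3)
  0 0 0 4
  0 0 0 0
  0 0 3 1
  0 0 0 0
  0 0 0 0
After step 2: ants at (2,3),(1,3)
  0 0 0 3
  0 0 0 1
  0 0 2 2
  0 0 0 0
  0 0 0 0
After step 3: ants at (2,2),(0,3)
  0 0 0 4
  0 0 0 0
  0 0 3 1
  0 0 0 0
  0 0 0 0
After step 4: ants at (2,3),(1,3)
  0 0 0 3
  0 0 0 1
  0 0 2 2
  0 0 0 0
  0 0 0 0
After step 5: ants at (2,2),(0,3)
  0 0 0 4
  0 0 0 0
  0 0 3 1
  0 0 0 0
  0 0 0 0

0 0 0 4
0 0 0 0
0 0 3 1
0 0 0 0
0 0 0 0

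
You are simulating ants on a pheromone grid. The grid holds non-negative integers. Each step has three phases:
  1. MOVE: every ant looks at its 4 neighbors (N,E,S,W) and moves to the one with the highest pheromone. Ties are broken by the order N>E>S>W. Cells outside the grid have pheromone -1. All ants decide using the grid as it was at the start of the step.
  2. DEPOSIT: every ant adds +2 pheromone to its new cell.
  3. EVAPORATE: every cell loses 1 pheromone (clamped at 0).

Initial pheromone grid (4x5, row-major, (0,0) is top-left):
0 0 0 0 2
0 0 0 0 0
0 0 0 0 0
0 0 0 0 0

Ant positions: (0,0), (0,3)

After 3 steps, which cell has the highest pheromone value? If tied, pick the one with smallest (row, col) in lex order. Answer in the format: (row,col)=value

Step 1: ant0:(0,0)->E->(0,1) | ant1:(0,3)->E->(0,4)
  grid max=3 at (0,4)
Step 2: ant0:(0,1)->E->(0,2) | ant1:(0,4)->S->(1,4)
  grid max=2 at (0,4)
Step 3: ant0:(0,2)->E->(0,3) | ant1:(1,4)->N->(0,4)
  grid max=3 at (0,4)
Final grid:
  0 0 0 1 3
  0 0 0 0 0
  0 0 0 0 0
  0 0 0 0 0
Max pheromone 3 at (0,4)

Answer: (0,4)=3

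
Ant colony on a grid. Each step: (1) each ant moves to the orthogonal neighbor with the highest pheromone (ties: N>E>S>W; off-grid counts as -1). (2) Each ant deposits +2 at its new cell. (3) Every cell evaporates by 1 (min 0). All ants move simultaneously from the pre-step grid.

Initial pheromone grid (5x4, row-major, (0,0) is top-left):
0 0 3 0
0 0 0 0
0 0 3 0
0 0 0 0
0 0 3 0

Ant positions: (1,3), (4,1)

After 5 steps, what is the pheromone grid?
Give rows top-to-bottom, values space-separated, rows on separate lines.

After step 1: ants at (0,3),(4,2)
  0 0 2 1
  0 0 0 0
  0 0 2 0
  0 0 0 0
  0 0 4 0
After step 2: ants at (0,2),(3,2)
  0 0 3 0
  0 0 0 0
  0 0 1 0
  0 0 1 0
  0 0 3 0
After step 3: ants at (0,3),(4,2)
  0 0 2 1
  0 0 0 0
  0 0 0 0
  0 0 0 0
  0 0 4 0
After step 4: ants at (0,2),(3,2)
  0 0 3 0
  0 0 0 0
  0 0 0 0
  0 0 1 0
  0 0 3 0
After step 5: ants at (0,3),(4,2)
  0 0 2 1
  0 0 0 0
  0 0 0 0
  0 0 0 0
  0 0 4 0

0 0 2 1
0 0 0 0
0 0 0 0
0 0 0 0
0 0 4 0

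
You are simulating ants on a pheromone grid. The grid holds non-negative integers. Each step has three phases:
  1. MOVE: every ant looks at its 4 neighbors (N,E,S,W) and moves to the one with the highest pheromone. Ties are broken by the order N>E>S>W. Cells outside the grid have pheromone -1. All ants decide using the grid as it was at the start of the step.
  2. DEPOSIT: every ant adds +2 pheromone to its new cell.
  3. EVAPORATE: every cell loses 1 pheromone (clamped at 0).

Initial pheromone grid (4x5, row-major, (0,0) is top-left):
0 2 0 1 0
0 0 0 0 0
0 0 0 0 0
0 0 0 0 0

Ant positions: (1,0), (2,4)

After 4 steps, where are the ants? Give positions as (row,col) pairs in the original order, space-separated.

Step 1: ant0:(1,0)->N->(0,0) | ant1:(2,4)->N->(1,4)
  grid max=1 at (0,0)
Step 2: ant0:(0,0)->E->(0,1) | ant1:(1,4)->N->(0,4)
  grid max=2 at (0,1)
Step 3: ant0:(0,1)->E->(0,2) | ant1:(0,4)->S->(1,4)
  grid max=1 at (0,1)
Step 4: ant0:(0,2)->W->(0,1) | ant1:(1,4)->N->(0,4)
  grid max=2 at (0,1)

(0,1) (0,4)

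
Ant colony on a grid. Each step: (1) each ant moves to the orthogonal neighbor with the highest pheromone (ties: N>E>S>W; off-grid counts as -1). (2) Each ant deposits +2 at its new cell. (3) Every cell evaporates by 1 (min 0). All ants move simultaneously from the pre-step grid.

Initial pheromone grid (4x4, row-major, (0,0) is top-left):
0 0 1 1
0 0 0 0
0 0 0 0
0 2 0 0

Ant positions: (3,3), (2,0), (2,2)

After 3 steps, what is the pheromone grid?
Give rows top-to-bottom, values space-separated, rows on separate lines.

After step 1: ants at (2,3),(1,0),(1,2)
  0 0 0 0
  1 0 1 0
  0 0 0 1
  0 1 0 0
After step 2: ants at (1,3),(0,0),(0,2)
  1 0 1 0
  0 0 0 1
  0 0 0 0
  0 0 0 0
After step 3: ants at (0,3),(0,1),(0,3)
  0 1 0 3
  0 0 0 0
  0 0 0 0
  0 0 0 0

0 1 0 3
0 0 0 0
0 0 0 0
0 0 0 0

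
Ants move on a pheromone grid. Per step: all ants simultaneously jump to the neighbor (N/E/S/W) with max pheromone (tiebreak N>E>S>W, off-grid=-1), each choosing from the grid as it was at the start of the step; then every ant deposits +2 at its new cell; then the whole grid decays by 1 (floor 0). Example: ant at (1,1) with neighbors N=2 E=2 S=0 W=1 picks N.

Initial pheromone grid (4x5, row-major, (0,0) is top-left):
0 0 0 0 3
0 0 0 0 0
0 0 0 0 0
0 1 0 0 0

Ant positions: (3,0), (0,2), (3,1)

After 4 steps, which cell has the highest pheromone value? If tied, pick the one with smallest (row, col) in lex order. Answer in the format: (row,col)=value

Answer: (3,1)=5

Derivation:
Step 1: ant0:(3,0)->E->(3,1) | ant1:(0,2)->E->(0,3) | ant2:(3,1)->N->(2,1)
  grid max=2 at (0,4)
Step 2: ant0:(3,1)->N->(2,1) | ant1:(0,3)->E->(0,4) | ant2:(2,1)->S->(3,1)
  grid max=3 at (0,4)
Step 3: ant0:(2,1)->S->(3,1) | ant1:(0,4)->S->(1,4) | ant2:(3,1)->N->(2,1)
  grid max=4 at (3,1)
Step 4: ant0:(3,1)->N->(2,1) | ant1:(1,4)->N->(0,4) | ant2:(2,1)->S->(3,1)
  grid max=5 at (3,1)
Final grid:
  0 0 0 0 3
  0 0 0 0 0
  0 4 0 0 0
  0 5 0 0 0
Max pheromone 5 at (3,1)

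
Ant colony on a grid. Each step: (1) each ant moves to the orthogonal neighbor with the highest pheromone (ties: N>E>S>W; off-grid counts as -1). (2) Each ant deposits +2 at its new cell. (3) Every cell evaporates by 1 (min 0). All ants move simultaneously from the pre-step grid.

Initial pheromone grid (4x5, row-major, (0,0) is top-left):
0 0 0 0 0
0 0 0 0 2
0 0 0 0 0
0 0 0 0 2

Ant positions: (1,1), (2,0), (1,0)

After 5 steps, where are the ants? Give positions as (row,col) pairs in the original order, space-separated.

Step 1: ant0:(1,1)->N->(0,1) | ant1:(2,0)->N->(1,0) | ant2:(1,0)->N->(0,0)
  grid max=1 at (0,0)
Step 2: ant0:(0,1)->W->(0,0) | ant1:(1,0)->N->(0,0) | ant2:(0,0)->E->(0,1)
  grid max=4 at (0,0)
Step 3: ant0:(0,0)->E->(0,1) | ant1:(0,0)->E->(0,1) | ant2:(0,1)->W->(0,0)
  grid max=5 at (0,0)
Step 4: ant0:(0,1)->W->(0,0) | ant1:(0,1)->W->(0,0) | ant2:(0,0)->E->(0,1)
  grid max=8 at (0,0)
Step 5: ant0:(0,0)->E->(0,1) | ant1:(0,0)->E->(0,1) | ant2:(0,1)->W->(0,0)
  grid max=9 at (0,0)

(0,1) (0,1) (0,0)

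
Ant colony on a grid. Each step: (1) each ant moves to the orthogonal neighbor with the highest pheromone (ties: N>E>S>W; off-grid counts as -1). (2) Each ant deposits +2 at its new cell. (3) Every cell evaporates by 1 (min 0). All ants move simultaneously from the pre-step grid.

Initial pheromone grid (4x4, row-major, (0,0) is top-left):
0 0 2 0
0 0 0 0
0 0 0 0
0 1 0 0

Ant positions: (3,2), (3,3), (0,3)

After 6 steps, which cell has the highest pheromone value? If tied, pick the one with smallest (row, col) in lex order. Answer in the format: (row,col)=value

Step 1: ant0:(3,2)->W->(3,1) | ant1:(3,3)->N->(2,3) | ant2:(0,3)->W->(0,2)
  grid max=3 at (0,2)
Step 2: ant0:(3,1)->N->(2,1) | ant1:(2,3)->N->(1,3) | ant2:(0,2)->E->(0,3)
  grid max=2 at (0,2)
Step 3: ant0:(2,1)->S->(3,1) | ant1:(1,3)->N->(0,3) | ant2:(0,3)->W->(0,2)
  grid max=3 at (0,2)
Step 4: ant0:(3,1)->N->(2,1) | ant1:(0,3)->W->(0,2) | ant2:(0,2)->E->(0,3)
  grid max=4 at (0,2)
Step 5: ant0:(2,1)->S->(3,1) | ant1:(0,2)->E->(0,3) | ant2:(0,3)->W->(0,2)
  grid max=5 at (0,2)
Step 6: ant0:(3,1)->N->(2,1) | ant1:(0,3)->W->(0,2) | ant2:(0,2)->E->(0,3)
  grid max=6 at (0,2)
Final grid:
  0 0 6 5
  0 0 0 0
  0 1 0 0
  0 1 0 0
Max pheromone 6 at (0,2)

Answer: (0,2)=6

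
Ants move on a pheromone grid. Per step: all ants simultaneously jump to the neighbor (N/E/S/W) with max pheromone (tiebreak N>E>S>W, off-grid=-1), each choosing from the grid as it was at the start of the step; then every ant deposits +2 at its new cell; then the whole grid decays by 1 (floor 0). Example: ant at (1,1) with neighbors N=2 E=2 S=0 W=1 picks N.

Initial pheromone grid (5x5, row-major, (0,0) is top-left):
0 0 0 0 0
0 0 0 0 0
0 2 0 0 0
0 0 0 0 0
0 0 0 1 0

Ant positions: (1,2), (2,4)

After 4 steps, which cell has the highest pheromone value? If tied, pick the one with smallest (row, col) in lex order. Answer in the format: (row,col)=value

Step 1: ant0:(1,2)->N->(0,2) | ant1:(2,4)->N->(1,4)
  grid max=1 at (0,2)
Step 2: ant0:(0,2)->E->(0,3) | ant1:(1,4)->N->(0,4)
  grid max=1 at (0,3)
Step 3: ant0:(0,3)->E->(0,4) | ant1:(0,4)->W->(0,3)
  grid max=2 at (0,3)
Step 4: ant0:(0,4)->W->(0,3) | ant1:(0,3)->E->(0,4)
  grid max=3 at (0,3)
Final grid:
  0 0 0 3 3
  0 0 0 0 0
  0 0 0 0 0
  0 0 0 0 0
  0 0 0 0 0
Max pheromone 3 at (0,3)

Answer: (0,3)=3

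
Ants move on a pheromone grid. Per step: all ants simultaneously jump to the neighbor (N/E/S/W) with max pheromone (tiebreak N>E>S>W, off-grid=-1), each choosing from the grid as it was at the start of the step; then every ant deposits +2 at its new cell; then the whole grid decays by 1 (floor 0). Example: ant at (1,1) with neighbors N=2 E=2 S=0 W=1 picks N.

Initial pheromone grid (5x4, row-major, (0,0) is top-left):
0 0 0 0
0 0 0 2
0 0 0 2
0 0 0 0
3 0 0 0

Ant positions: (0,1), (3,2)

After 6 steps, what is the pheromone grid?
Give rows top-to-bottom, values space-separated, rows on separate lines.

After step 1: ants at (0,2),(2,2)
  0 0 1 0
  0 0 0 1
  0 0 1 1
  0 0 0 0
  2 0 0 0
After step 2: ants at (0,3),(2,3)
  0 0 0 1
  0 0 0 0
  0 0 0 2
  0 0 0 0
  1 0 0 0
After step 3: ants at (1,3),(1,3)
  0 0 0 0
  0 0 0 3
  0 0 0 1
  0 0 0 0
  0 0 0 0
After step 4: ants at (2,3),(2,3)
  0 0 0 0
  0 0 0 2
  0 0 0 4
  0 0 0 0
  0 0 0 0
After step 5: ants at (1,3),(1,3)
  0 0 0 0
  0 0 0 5
  0 0 0 3
  0 0 0 0
  0 0 0 0
After step 6: ants at (2,3),(2,3)
  0 0 0 0
  0 0 0 4
  0 0 0 6
  0 0 0 0
  0 0 0 0

0 0 0 0
0 0 0 4
0 0 0 6
0 0 0 0
0 0 0 0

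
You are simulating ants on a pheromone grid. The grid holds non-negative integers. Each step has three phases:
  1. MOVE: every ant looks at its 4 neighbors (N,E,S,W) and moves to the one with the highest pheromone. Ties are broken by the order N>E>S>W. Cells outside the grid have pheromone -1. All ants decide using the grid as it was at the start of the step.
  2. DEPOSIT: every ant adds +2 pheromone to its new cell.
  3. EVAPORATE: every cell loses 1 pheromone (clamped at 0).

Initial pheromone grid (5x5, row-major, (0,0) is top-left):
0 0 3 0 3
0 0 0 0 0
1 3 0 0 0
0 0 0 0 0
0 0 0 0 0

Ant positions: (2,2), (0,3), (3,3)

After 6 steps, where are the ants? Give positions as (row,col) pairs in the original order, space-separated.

Step 1: ant0:(2,2)->W->(2,1) | ant1:(0,3)->E->(0,4) | ant2:(3,3)->N->(2,3)
  grid max=4 at (0,4)
Step 2: ant0:(2,1)->N->(1,1) | ant1:(0,4)->S->(1,4) | ant2:(2,3)->N->(1,3)
  grid max=3 at (0,4)
Step 3: ant0:(1,1)->S->(2,1) | ant1:(1,4)->N->(0,4) | ant2:(1,3)->E->(1,4)
  grid max=4 at (0,4)
Step 4: ant0:(2,1)->N->(1,1) | ant1:(0,4)->S->(1,4) | ant2:(1,4)->N->(0,4)
  grid max=5 at (0,4)
Step 5: ant0:(1,1)->S->(2,1) | ant1:(1,4)->N->(0,4) | ant2:(0,4)->S->(1,4)
  grid max=6 at (0,4)
Step 6: ant0:(2,1)->N->(1,1) | ant1:(0,4)->S->(1,4) | ant2:(1,4)->N->(0,4)
  grid max=7 at (0,4)

(1,1) (1,4) (0,4)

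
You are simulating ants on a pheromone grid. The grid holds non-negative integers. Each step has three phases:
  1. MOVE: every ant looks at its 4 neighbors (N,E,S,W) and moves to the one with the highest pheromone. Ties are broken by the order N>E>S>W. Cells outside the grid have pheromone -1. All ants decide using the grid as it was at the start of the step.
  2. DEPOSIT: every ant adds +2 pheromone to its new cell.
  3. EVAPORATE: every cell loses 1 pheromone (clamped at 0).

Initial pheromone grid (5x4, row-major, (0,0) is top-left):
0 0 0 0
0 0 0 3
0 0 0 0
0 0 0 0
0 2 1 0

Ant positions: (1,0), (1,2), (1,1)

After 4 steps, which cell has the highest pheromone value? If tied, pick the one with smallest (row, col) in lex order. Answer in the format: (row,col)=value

Step 1: ant0:(1,0)->N->(0,0) | ant1:(1,2)->E->(1,3) | ant2:(1,1)->N->(0,1)
  grid max=4 at (1,3)
Step 2: ant0:(0,0)->E->(0,1) | ant1:(1,3)->N->(0,3) | ant2:(0,1)->W->(0,0)
  grid max=3 at (1,3)
Step 3: ant0:(0,1)->W->(0,0) | ant1:(0,3)->S->(1,3) | ant2:(0,0)->E->(0,1)
  grid max=4 at (1,3)
Step 4: ant0:(0,0)->E->(0,1) | ant1:(1,3)->N->(0,3) | ant2:(0,1)->W->(0,0)
  grid max=4 at (0,0)
Final grid:
  4 4 0 1
  0 0 0 3
  0 0 0 0
  0 0 0 0
  0 0 0 0
Max pheromone 4 at (0,0)

Answer: (0,0)=4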